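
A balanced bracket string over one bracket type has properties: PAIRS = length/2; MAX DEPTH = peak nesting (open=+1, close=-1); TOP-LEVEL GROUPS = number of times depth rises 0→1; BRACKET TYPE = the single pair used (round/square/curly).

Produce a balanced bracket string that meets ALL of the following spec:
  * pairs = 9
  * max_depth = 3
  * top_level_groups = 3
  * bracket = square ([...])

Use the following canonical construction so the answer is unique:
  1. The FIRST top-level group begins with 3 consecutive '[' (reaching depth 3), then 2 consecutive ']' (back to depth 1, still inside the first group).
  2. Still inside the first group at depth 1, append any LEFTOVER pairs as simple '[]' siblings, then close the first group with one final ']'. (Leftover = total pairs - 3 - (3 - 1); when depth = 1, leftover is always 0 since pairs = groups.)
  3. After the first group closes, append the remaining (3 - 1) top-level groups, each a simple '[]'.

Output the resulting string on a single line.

Answer: [[[]][][][][]][][]

Derivation:
Spec: pairs=9 depth=3 groups=3
Leftover pairs = 9 - 3 - (3-1) = 4
First group: deep chain of depth 3 + 4 sibling pairs
Remaining 2 groups: simple '[]' each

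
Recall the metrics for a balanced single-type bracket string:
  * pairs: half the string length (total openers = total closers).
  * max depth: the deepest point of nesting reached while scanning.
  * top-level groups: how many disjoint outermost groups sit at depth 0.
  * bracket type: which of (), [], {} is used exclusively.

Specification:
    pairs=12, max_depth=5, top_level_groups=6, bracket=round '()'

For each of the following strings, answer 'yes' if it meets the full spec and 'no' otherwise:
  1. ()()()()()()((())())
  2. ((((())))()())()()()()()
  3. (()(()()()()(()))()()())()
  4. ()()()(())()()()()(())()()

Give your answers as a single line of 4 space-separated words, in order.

Answer: no yes no no

Derivation:
String 1 '()()()()()()((())())': depth seq [1 0 1 0 1 0 1 0 1 0 1 0 1 2 3 2 1 2 1 0]
  -> pairs=10 depth=3 groups=7 -> no
String 2 '((((())))()())()()()()()': depth seq [1 2 3 4 5 4 3 2 1 2 1 2 1 0 1 0 1 0 1 0 1 0 1 0]
  -> pairs=12 depth=5 groups=6 -> yes
String 3 '(()(()()()()(()))()()())()': depth seq [1 2 1 2 3 2 3 2 3 2 3 2 3 4 3 2 1 2 1 2 1 2 1 0 1 0]
  -> pairs=13 depth=4 groups=2 -> no
String 4 '()()()(())()()()()(())()()': depth seq [1 0 1 0 1 0 1 2 1 0 1 0 1 0 1 0 1 0 1 2 1 0 1 0 1 0]
  -> pairs=13 depth=2 groups=11 -> no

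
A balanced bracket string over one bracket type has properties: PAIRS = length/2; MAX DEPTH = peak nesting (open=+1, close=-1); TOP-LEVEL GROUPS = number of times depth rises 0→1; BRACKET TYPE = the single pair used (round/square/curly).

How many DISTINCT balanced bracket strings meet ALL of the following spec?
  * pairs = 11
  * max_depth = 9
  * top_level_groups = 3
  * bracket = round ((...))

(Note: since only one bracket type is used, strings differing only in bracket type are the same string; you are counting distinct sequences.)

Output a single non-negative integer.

Spec: pairs=11 depth=9 groups=3
Count(depth <= 9) = 11934
Count(depth <= 8) = 11931
Count(depth == 9) = 11934 - 11931 = 3

Answer: 3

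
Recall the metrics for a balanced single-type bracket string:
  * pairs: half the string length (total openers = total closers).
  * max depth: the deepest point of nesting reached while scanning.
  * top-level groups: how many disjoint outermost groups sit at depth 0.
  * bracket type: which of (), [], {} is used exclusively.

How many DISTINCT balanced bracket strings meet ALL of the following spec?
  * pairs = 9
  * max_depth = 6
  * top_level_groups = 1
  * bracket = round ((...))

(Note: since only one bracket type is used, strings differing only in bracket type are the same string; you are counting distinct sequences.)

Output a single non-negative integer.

Answer: 247

Derivation:
Spec: pairs=9 depth=6 groups=1
Count(depth <= 6) = 1341
Count(depth <= 5) = 1094
Count(depth == 6) = 1341 - 1094 = 247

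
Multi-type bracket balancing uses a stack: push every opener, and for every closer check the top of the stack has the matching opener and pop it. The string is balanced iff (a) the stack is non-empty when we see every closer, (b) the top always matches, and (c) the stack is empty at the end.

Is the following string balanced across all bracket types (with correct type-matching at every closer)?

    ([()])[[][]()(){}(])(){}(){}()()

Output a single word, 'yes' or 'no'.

Answer: no

Derivation:
pos 0: push '('; stack = (
pos 1: push '['; stack = ([
pos 2: push '('; stack = ([(
pos 3: ')' matches '('; pop; stack = ([
pos 4: ']' matches '['; pop; stack = (
pos 5: ')' matches '('; pop; stack = (empty)
pos 6: push '['; stack = [
pos 7: push '['; stack = [[
pos 8: ']' matches '['; pop; stack = [
pos 9: push '['; stack = [[
pos 10: ']' matches '['; pop; stack = [
pos 11: push '('; stack = [(
pos 12: ')' matches '('; pop; stack = [
pos 13: push '('; stack = [(
pos 14: ')' matches '('; pop; stack = [
pos 15: push '{'; stack = [{
pos 16: '}' matches '{'; pop; stack = [
pos 17: push '('; stack = [(
pos 18: saw closer ']' but top of stack is '(' (expected ')') → INVALID
Verdict: type mismatch at position 18: ']' closes '(' → no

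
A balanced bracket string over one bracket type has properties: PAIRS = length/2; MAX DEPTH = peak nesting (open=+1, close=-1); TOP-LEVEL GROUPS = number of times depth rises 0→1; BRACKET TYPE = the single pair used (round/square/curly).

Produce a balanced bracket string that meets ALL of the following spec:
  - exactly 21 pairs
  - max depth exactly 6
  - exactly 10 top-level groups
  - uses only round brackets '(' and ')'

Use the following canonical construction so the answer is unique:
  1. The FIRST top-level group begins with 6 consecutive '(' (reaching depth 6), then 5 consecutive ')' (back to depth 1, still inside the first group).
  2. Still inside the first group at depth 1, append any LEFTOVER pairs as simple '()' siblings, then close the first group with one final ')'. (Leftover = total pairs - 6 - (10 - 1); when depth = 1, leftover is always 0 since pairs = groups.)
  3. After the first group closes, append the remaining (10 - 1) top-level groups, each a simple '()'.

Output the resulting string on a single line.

Spec: pairs=21 depth=6 groups=10
Leftover pairs = 21 - 6 - (10-1) = 6
First group: deep chain of depth 6 + 6 sibling pairs
Remaining 9 groups: simple '()' each

Answer: (((((()))))()()()()()())()()()()()()()()()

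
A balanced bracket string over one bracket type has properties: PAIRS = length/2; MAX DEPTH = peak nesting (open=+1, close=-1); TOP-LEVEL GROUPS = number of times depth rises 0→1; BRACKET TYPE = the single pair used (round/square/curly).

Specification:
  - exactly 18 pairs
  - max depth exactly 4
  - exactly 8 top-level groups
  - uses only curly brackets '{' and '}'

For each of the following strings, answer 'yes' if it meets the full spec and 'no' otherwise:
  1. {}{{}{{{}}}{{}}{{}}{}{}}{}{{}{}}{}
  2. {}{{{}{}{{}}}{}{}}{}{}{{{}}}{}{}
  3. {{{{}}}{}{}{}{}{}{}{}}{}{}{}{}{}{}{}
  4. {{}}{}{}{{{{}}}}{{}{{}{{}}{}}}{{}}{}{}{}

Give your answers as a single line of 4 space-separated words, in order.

String 1 '{}{{}{{{}}}{{}}{{}}{}{}}{}{{}{}}{}': depth seq [1 0 1 2 1 2 3 4 3 2 1 2 3 2 1 2 3 2 1 2 1 2 1 0 1 0 1 2 1 2 1 0 1 0]
  -> pairs=17 depth=4 groups=5 -> no
String 2 '{}{{{}{}{{}}}{}{}}{}{}{{{}}}{}{}': depth seq [1 0 1 2 3 2 3 2 3 4 3 2 1 2 1 2 1 0 1 0 1 0 1 2 3 2 1 0 1 0 1 0]
  -> pairs=16 depth=4 groups=7 -> no
String 3 '{{{{}}}{}{}{}{}{}{}{}}{}{}{}{}{}{}{}': depth seq [1 2 3 4 3 2 1 2 1 2 1 2 1 2 1 2 1 2 1 2 1 0 1 0 1 0 1 0 1 0 1 0 1 0 1 0]
  -> pairs=18 depth=4 groups=8 -> yes
String 4 '{{}}{}{}{{{{}}}}{{}{{}{{}}{}}}{{}}{}{}{}': depth seq [1 2 1 0 1 0 1 0 1 2 3 4 3 2 1 0 1 2 1 2 3 2 3 4 3 2 3 2 1 0 1 2 1 0 1 0 1 0 1 0]
  -> pairs=20 depth=4 groups=9 -> no

Answer: no no yes no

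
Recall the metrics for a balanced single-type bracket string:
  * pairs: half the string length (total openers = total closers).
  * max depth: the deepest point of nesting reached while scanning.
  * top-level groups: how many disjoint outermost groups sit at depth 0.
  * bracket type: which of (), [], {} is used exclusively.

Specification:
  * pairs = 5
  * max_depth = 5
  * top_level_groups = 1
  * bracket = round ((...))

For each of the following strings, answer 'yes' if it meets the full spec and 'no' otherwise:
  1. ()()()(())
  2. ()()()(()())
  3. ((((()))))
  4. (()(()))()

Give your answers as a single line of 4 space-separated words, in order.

String 1 '()()()(())': depth seq [1 0 1 0 1 0 1 2 1 0]
  -> pairs=5 depth=2 groups=4 -> no
String 2 '()()()(()())': depth seq [1 0 1 0 1 0 1 2 1 2 1 0]
  -> pairs=6 depth=2 groups=4 -> no
String 3 '((((()))))': depth seq [1 2 3 4 5 4 3 2 1 0]
  -> pairs=5 depth=5 groups=1 -> yes
String 4 '(()(()))()': depth seq [1 2 1 2 3 2 1 0 1 0]
  -> pairs=5 depth=3 groups=2 -> no

Answer: no no yes no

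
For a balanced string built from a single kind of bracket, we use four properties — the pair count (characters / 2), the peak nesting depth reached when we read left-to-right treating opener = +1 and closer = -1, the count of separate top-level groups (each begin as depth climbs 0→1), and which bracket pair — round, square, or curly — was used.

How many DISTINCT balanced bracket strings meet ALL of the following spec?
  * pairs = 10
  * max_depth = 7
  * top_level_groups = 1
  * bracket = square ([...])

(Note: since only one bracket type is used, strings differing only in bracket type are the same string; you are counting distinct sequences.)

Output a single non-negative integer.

Answer: 410

Derivation:
Spec: pairs=10 depth=7 groups=1
Count(depth <= 7) = 4744
Count(depth <= 6) = 4334
Count(depth == 7) = 4744 - 4334 = 410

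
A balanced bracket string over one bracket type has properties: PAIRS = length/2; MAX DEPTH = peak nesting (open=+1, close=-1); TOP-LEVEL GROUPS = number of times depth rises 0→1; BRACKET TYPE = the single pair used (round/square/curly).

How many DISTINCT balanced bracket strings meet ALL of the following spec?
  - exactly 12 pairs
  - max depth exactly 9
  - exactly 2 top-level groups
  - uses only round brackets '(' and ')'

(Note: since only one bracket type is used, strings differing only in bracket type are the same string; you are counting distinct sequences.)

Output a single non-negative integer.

Answer: 300

Derivation:
Spec: pairs=12 depth=9 groups=2
Count(depth <= 9) = 58748
Count(depth <= 8) = 58448
Count(depth == 9) = 58748 - 58448 = 300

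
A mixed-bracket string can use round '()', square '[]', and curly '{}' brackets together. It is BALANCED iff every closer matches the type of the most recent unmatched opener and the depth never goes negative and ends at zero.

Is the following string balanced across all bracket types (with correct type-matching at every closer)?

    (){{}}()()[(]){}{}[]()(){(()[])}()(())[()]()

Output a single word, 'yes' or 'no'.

pos 0: push '('; stack = (
pos 1: ')' matches '('; pop; stack = (empty)
pos 2: push '{'; stack = {
pos 3: push '{'; stack = {{
pos 4: '}' matches '{'; pop; stack = {
pos 5: '}' matches '{'; pop; stack = (empty)
pos 6: push '('; stack = (
pos 7: ')' matches '('; pop; stack = (empty)
pos 8: push '('; stack = (
pos 9: ')' matches '('; pop; stack = (empty)
pos 10: push '['; stack = [
pos 11: push '('; stack = [(
pos 12: saw closer ']' but top of stack is '(' (expected ')') → INVALID
Verdict: type mismatch at position 12: ']' closes '(' → no

Answer: no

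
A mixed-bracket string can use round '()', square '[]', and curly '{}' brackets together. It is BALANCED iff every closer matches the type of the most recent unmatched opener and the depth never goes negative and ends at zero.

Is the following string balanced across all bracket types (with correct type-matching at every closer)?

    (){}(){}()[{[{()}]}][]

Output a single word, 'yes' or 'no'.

pos 0: push '('; stack = (
pos 1: ')' matches '('; pop; stack = (empty)
pos 2: push '{'; stack = {
pos 3: '}' matches '{'; pop; stack = (empty)
pos 4: push '('; stack = (
pos 5: ')' matches '('; pop; stack = (empty)
pos 6: push '{'; stack = {
pos 7: '}' matches '{'; pop; stack = (empty)
pos 8: push '('; stack = (
pos 9: ')' matches '('; pop; stack = (empty)
pos 10: push '['; stack = [
pos 11: push '{'; stack = [{
pos 12: push '['; stack = [{[
pos 13: push '{'; stack = [{[{
pos 14: push '('; stack = [{[{(
pos 15: ')' matches '('; pop; stack = [{[{
pos 16: '}' matches '{'; pop; stack = [{[
pos 17: ']' matches '['; pop; stack = [{
pos 18: '}' matches '{'; pop; stack = [
pos 19: ']' matches '['; pop; stack = (empty)
pos 20: push '['; stack = [
pos 21: ']' matches '['; pop; stack = (empty)
end: stack empty → VALID
Verdict: properly nested → yes

Answer: yes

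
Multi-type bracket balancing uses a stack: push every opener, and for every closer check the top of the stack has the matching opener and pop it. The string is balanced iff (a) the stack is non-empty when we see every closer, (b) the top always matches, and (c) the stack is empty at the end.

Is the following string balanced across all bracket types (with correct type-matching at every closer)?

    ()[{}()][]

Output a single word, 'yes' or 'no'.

Answer: yes

Derivation:
pos 0: push '('; stack = (
pos 1: ')' matches '('; pop; stack = (empty)
pos 2: push '['; stack = [
pos 3: push '{'; stack = [{
pos 4: '}' matches '{'; pop; stack = [
pos 5: push '('; stack = [(
pos 6: ')' matches '('; pop; stack = [
pos 7: ']' matches '['; pop; stack = (empty)
pos 8: push '['; stack = [
pos 9: ']' matches '['; pop; stack = (empty)
end: stack empty → VALID
Verdict: properly nested → yes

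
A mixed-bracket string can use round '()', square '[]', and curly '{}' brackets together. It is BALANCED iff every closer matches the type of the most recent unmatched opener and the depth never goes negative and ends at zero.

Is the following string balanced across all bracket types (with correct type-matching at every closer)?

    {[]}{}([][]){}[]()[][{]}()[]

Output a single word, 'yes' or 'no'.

pos 0: push '{'; stack = {
pos 1: push '['; stack = {[
pos 2: ']' matches '['; pop; stack = {
pos 3: '}' matches '{'; pop; stack = (empty)
pos 4: push '{'; stack = {
pos 5: '}' matches '{'; pop; stack = (empty)
pos 6: push '('; stack = (
pos 7: push '['; stack = ([
pos 8: ']' matches '['; pop; stack = (
pos 9: push '['; stack = ([
pos 10: ']' matches '['; pop; stack = (
pos 11: ')' matches '('; pop; stack = (empty)
pos 12: push '{'; stack = {
pos 13: '}' matches '{'; pop; stack = (empty)
pos 14: push '['; stack = [
pos 15: ']' matches '['; pop; stack = (empty)
pos 16: push '('; stack = (
pos 17: ')' matches '('; pop; stack = (empty)
pos 18: push '['; stack = [
pos 19: ']' matches '['; pop; stack = (empty)
pos 20: push '['; stack = [
pos 21: push '{'; stack = [{
pos 22: saw closer ']' but top of stack is '{' (expected '}') → INVALID
Verdict: type mismatch at position 22: ']' closes '{' → no

Answer: no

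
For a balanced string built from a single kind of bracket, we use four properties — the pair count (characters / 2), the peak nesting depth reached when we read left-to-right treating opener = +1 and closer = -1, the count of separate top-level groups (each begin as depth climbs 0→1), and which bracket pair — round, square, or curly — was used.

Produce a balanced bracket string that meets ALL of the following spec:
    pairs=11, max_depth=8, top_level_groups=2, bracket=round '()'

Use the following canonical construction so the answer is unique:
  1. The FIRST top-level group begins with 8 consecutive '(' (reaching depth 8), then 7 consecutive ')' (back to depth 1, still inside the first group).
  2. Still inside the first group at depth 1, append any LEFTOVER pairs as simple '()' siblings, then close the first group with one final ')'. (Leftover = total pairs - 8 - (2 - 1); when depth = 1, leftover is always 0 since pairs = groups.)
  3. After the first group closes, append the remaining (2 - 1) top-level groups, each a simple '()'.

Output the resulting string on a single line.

Answer: (((((((()))))))()())()

Derivation:
Spec: pairs=11 depth=8 groups=2
Leftover pairs = 11 - 8 - (2-1) = 2
First group: deep chain of depth 8 + 2 sibling pairs
Remaining 1 groups: simple '()' each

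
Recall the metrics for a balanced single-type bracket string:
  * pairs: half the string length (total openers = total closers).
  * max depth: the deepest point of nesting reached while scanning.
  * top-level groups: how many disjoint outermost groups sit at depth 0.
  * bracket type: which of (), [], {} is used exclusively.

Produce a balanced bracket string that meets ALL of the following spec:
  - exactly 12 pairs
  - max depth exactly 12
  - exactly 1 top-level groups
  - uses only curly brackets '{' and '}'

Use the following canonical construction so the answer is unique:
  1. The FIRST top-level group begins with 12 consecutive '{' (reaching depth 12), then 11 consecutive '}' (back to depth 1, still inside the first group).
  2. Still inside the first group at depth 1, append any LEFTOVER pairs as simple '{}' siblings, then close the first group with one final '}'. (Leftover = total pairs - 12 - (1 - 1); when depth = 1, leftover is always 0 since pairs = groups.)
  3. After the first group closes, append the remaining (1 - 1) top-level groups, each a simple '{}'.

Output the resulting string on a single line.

Answer: {{{{{{{{{{{{}}}}}}}}}}}}

Derivation:
Spec: pairs=12 depth=12 groups=1
Leftover pairs = 12 - 12 - (1-1) = 0
First group: deep chain of depth 12 + 0 sibling pairs
Remaining 0 groups: simple '{}' each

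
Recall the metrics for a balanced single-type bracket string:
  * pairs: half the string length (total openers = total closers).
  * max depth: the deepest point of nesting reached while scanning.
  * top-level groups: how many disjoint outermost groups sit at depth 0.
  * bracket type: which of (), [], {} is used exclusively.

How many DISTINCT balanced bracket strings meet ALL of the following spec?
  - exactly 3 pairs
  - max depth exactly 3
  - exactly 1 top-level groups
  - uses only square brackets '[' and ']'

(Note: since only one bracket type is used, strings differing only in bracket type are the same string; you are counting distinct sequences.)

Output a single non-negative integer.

Answer: 1

Derivation:
Spec: pairs=3 depth=3 groups=1
Count(depth <= 3) = 2
Count(depth <= 2) = 1
Count(depth == 3) = 2 - 1 = 1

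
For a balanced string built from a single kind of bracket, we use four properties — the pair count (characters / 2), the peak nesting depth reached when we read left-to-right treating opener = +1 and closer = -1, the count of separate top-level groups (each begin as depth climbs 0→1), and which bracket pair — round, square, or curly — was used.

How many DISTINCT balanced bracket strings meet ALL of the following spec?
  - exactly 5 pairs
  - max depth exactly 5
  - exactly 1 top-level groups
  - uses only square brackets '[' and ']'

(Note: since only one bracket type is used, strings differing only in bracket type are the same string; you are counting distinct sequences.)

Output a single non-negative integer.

Spec: pairs=5 depth=5 groups=1
Count(depth <= 5) = 14
Count(depth <= 4) = 13
Count(depth == 5) = 14 - 13 = 1

Answer: 1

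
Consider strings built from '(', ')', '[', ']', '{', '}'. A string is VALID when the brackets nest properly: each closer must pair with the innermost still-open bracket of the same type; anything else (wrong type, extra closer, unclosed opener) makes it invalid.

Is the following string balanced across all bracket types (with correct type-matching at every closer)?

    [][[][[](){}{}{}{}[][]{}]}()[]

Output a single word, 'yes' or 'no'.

Answer: no

Derivation:
pos 0: push '['; stack = [
pos 1: ']' matches '['; pop; stack = (empty)
pos 2: push '['; stack = [
pos 3: push '['; stack = [[
pos 4: ']' matches '['; pop; stack = [
pos 5: push '['; stack = [[
pos 6: push '['; stack = [[[
pos 7: ']' matches '['; pop; stack = [[
pos 8: push '('; stack = [[(
pos 9: ')' matches '('; pop; stack = [[
pos 10: push '{'; stack = [[{
pos 11: '}' matches '{'; pop; stack = [[
pos 12: push '{'; stack = [[{
pos 13: '}' matches '{'; pop; stack = [[
pos 14: push '{'; stack = [[{
pos 15: '}' matches '{'; pop; stack = [[
pos 16: push '{'; stack = [[{
pos 17: '}' matches '{'; pop; stack = [[
pos 18: push '['; stack = [[[
pos 19: ']' matches '['; pop; stack = [[
pos 20: push '['; stack = [[[
pos 21: ']' matches '['; pop; stack = [[
pos 22: push '{'; stack = [[{
pos 23: '}' matches '{'; pop; stack = [[
pos 24: ']' matches '['; pop; stack = [
pos 25: saw closer '}' but top of stack is '[' (expected ']') → INVALID
Verdict: type mismatch at position 25: '}' closes '[' → no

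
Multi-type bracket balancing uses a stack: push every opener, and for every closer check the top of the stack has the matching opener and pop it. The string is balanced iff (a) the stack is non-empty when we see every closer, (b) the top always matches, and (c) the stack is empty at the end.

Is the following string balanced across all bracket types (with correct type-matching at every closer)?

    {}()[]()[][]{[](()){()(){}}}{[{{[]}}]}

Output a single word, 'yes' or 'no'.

Answer: yes

Derivation:
pos 0: push '{'; stack = {
pos 1: '}' matches '{'; pop; stack = (empty)
pos 2: push '('; stack = (
pos 3: ')' matches '('; pop; stack = (empty)
pos 4: push '['; stack = [
pos 5: ']' matches '['; pop; stack = (empty)
pos 6: push '('; stack = (
pos 7: ')' matches '('; pop; stack = (empty)
pos 8: push '['; stack = [
pos 9: ']' matches '['; pop; stack = (empty)
pos 10: push '['; stack = [
pos 11: ']' matches '['; pop; stack = (empty)
pos 12: push '{'; stack = {
pos 13: push '['; stack = {[
pos 14: ']' matches '['; pop; stack = {
pos 15: push '('; stack = {(
pos 16: push '('; stack = {((
pos 17: ')' matches '('; pop; stack = {(
pos 18: ')' matches '('; pop; stack = {
pos 19: push '{'; stack = {{
pos 20: push '('; stack = {{(
pos 21: ')' matches '('; pop; stack = {{
pos 22: push '('; stack = {{(
pos 23: ')' matches '('; pop; stack = {{
pos 24: push '{'; stack = {{{
pos 25: '}' matches '{'; pop; stack = {{
pos 26: '}' matches '{'; pop; stack = {
pos 27: '}' matches '{'; pop; stack = (empty)
pos 28: push '{'; stack = {
pos 29: push '['; stack = {[
pos 30: push '{'; stack = {[{
pos 31: push '{'; stack = {[{{
pos 32: push '['; stack = {[{{[
pos 33: ']' matches '['; pop; stack = {[{{
pos 34: '}' matches '{'; pop; stack = {[{
pos 35: '}' matches '{'; pop; stack = {[
pos 36: ']' matches '['; pop; stack = {
pos 37: '}' matches '{'; pop; stack = (empty)
end: stack empty → VALID
Verdict: properly nested → yes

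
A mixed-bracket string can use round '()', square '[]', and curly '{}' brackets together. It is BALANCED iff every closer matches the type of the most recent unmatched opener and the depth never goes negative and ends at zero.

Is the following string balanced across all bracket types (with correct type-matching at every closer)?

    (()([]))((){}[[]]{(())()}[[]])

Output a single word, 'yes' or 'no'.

pos 0: push '('; stack = (
pos 1: push '('; stack = ((
pos 2: ')' matches '('; pop; stack = (
pos 3: push '('; stack = ((
pos 4: push '['; stack = (([
pos 5: ']' matches '['; pop; stack = ((
pos 6: ')' matches '('; pop; stack = (
pos 7: ')' matches '('; pop; stack = (empty)
pos 8: push '('; stack = (
pos 9: push '('; stack = ((
pos 10: ')' matches '('; pop; stack = (
pos 11: push '{'; stack = ({
pos 12: '}' matches '{'; pop; stack = (
pos 13: push '['; stack = ([
pos 14: push '['; stack = ([[
pos 15: ']' matches '['; pop; stack = ([
pos 16: ']' matches '['; pop; stack = (
pos 17: push '{'; stack = ({
pos 18: push '('; stack = ({(
pos 19: push '('; stack = ({((
pos 20: ')' matches '('; pop; stack = ({(
pos 21: ')' matches '('; pop; stack = ({
pos 22: push '('; stack = ({(
pos 23: ')' matches '('; pop; stack = ({
pos 24: '}' matches '{'; pop; stack = (
pos 25: push '['; stack = ([
pos 26: push '['; stack = ([[
pos 27: ']' matches '['; pop; stack = ([
pos 28: ']' matches '['; pop; stack = (
pos 29: ')' matches '('; pop; stack = (empty)
end: stack empty → VALID
Verdict: properly nested → yes

Answer: yes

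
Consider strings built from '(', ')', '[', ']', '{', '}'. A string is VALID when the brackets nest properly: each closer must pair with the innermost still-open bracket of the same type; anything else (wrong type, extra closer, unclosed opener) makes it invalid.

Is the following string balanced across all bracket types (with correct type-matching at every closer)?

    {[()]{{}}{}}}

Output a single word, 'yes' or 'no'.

pos 0: push '{'; stack = {
pos 1: push '['; stack = {[
pos 2: push '('; stack = {[(
pos 3: ')' matches '('; pop; stack = {[
pos 4: ']' matches '['; pop; stack = {
pos 5: push '{'; stack = {{
pos 6: push '{'; stack = {{{
pos 7: '}' matches '{'; pop; stack = {{
pos 8: '}' matches '{'; pop; stack = {
pos 9: push '{'; stack = {{
pos 10: '}' matches '{'; pop; stack = {
pos 11: '}' matches '{'; pop; stack = (empty)
pos 12: saw closer '}' but stack is empty → INVALID
Verdict: unmatched closer '}' at position 12 → no

Answer: no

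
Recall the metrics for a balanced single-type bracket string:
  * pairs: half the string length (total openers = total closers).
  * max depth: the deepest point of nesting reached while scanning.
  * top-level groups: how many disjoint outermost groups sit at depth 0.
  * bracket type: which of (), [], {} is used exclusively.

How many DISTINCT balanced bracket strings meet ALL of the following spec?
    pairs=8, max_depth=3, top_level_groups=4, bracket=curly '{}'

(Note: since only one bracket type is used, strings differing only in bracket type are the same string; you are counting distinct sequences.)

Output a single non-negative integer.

Spec: pairs=8 depth=3 groups=4
Count(depth <= 3) = 129
Count(depth <= 2) = 35
Count(depth == 3) = 129 - 35 = 94

Answer: 94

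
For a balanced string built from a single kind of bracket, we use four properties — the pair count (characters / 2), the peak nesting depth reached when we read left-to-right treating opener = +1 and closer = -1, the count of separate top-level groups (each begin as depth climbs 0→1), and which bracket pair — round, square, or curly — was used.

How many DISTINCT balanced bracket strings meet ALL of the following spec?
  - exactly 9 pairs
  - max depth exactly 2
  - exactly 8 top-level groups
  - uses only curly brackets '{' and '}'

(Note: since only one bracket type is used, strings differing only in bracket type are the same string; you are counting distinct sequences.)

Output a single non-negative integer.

Answer: 8

Derivation:
Spec: pairs=9 depth=2 groups=8
Count(depth <= 2) = 8
Count(depth <= 1) = 0
Count(depth == 2) = 8 - 0 = 8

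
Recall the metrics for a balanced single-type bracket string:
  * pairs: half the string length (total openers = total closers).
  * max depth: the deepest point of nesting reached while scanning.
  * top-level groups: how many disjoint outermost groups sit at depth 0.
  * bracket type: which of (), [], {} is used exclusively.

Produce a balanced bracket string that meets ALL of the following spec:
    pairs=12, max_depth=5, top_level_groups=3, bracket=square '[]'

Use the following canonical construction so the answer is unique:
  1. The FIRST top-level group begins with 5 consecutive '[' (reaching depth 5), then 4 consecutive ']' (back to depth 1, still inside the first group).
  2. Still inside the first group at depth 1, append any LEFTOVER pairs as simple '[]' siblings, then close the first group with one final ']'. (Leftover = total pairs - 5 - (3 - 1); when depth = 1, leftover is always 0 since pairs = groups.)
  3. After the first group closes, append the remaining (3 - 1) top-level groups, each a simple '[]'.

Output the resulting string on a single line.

Answer: [[[[[]]]][][][][][]][][]

Derivation:
Spec: pairs=12 depth=5 groups=3
Leftover pairs = 12 - 5 - (3-1) = 5
First group: deep chain of depth 5 + 5 sibling pairs
Remaining 2 groups: simple '[]' each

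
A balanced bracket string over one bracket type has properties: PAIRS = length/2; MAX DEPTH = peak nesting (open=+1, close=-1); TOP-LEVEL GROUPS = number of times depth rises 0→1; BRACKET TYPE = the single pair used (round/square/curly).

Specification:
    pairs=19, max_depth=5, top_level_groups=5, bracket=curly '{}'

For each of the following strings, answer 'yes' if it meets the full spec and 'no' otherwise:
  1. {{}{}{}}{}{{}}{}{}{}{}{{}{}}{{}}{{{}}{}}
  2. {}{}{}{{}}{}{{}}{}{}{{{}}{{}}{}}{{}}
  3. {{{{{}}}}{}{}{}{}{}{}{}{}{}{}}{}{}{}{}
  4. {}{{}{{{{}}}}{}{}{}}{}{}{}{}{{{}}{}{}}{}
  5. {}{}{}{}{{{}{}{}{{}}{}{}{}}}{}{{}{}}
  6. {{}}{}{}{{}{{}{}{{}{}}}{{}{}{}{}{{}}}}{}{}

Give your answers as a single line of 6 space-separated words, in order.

Answer: no no yes no no no

Derivation:
String 1 '{{}{}{}}{}{{}}{}{}{}{}{{}{}}{{}}{{{}}{}}': depth seq [1 2 1 2 1 2 1 0 1 0 1 2 1 0 1 0 1 0 1 0 1 0 1 2 1 2 1 0 1 2 1 0 1 2 3 2 1 2 1 0]
  -> pairs=20 depth=3 groups=10 -> no
String 2 '{}{}{}{{}}{}{{}}{}{}{{{}}{{}}{}}{{}}': depth seq [1 0 1 0 1 0 1 2 1 0 1 0 1 2 1 0 1 0 1 0 1 2 3 2 1 2 3 2 1 2 1 0 1 2 1 0]
  -> pairs=18 depth=3 groups=10 -> no
String 3 '{{{{{}}}}{}{}{}{}{}{}{}{}{}{}}{}{}{}{}': depth seq [1 2 3 4 5 4 3 2 1 2 1 2 1 2 1 2 1 2 1 2 1 2 1 2 1 2 1 2 1 0 1 0 1 0 1 0 1 0]
  -> pairs=19 depth=5 groups=5 -> yes
String 4 '{}{{}{{{{}}}}{}{}{}}{}{}{}{}{{{}}{}{}}{}': depth seq [1 0 1 2 1 2 3 4 5 4 3 2 1 2 1 2 1 2 1 0 1 0 1 0 1 0 1 0 1 2 3 2 1 2 1 2 1 0 1 0]
  -> pairs=20 depth=5 groups=8 -> no
String 5 '{}{}{}{}{{{}{}{}{{}}{}{}{}}}{}{{}{}}': depth seq [1 0 1 0 1 0 1 0 1 2 3 2 3 2 3 2 3 4 3 2 3 2 3 2 3 2 1 0 1 0 1 2 1 2 1 0]
  -> pairs=18 depth=4 groups=7 -> no
String 6 '{{}}{}{}{{}{{}{}{{}{}}}{{}{}{}{}{{}}}}{}{}': depth seq [1 2 1 0 1 0 1 0 1 2 1 2 3 2 3 2 3 4 3 4 3 2 1 2 3 2 3 2 3 2 3 2 3 4 3 2 1 0 1 0 1 0]
  -> pairs=21 depth=4 groups=6 -> no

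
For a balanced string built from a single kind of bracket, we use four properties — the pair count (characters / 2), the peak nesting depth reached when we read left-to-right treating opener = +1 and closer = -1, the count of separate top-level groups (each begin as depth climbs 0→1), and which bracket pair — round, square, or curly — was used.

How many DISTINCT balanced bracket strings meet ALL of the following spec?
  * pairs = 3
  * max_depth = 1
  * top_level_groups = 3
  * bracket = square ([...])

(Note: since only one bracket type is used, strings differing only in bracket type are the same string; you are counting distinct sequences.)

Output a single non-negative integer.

Spec: pairs=3 depth=1 groups=3
Count(depth <= 1) = 1
Count(depth <= 0) = 0
Count(depth == 1) = 1 - 0 = 1

Answer: 1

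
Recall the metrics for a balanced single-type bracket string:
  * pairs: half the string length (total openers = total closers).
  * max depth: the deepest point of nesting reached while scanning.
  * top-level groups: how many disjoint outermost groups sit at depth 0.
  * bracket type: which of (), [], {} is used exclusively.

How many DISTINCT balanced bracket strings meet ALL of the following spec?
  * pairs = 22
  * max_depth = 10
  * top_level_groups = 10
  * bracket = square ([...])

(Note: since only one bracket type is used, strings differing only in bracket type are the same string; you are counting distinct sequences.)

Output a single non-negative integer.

Spec: pairs=22 depth=10 groups=10
Count(depth <= 10) = 161275970
Count(depth <= 9) = 161236270
Count(depth == 10) = 161275970 - 161236270 = 39700

Answer: 39700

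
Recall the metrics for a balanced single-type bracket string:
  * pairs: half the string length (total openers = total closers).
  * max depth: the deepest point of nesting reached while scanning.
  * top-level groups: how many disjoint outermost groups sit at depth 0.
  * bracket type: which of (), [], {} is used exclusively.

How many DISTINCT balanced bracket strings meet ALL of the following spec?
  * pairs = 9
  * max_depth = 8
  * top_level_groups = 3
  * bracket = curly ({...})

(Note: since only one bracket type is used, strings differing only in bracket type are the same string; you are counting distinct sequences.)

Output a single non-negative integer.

Spec: pairs=9 depth=8 groups=3
Count(depth <= 8) = 1001
Count(depth <= 7) = 1001
Count(depth == 8) = 1001 - 1001 = 0

Answer: 0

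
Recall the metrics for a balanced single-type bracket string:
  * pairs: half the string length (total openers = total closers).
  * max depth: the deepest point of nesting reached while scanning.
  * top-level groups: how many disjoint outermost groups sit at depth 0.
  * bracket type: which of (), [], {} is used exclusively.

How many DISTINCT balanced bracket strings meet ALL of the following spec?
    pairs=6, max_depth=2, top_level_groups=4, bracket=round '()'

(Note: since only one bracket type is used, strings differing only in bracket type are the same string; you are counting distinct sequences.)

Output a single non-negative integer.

Answer: 10

Derivation:
Spec: pairs=6 depth=2 groups=4
Count(depth <= 2) = 10
Count(depth <= 1) = 0
Count(depth == 2) = 10 - 0 = 10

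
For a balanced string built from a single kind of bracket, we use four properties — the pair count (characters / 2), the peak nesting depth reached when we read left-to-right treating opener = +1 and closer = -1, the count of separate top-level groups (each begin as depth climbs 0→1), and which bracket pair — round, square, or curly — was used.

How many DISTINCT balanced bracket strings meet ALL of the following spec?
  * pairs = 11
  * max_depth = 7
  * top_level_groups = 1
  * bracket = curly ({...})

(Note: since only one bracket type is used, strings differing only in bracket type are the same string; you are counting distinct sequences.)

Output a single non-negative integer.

Spec: pairs=11 depth=7 groups=1
Count(depth <= 7) = 16016
Count(depth <= 6) = 14041
Count(depth == 7) = 16016 - 14041 = 1975

Answer: 1975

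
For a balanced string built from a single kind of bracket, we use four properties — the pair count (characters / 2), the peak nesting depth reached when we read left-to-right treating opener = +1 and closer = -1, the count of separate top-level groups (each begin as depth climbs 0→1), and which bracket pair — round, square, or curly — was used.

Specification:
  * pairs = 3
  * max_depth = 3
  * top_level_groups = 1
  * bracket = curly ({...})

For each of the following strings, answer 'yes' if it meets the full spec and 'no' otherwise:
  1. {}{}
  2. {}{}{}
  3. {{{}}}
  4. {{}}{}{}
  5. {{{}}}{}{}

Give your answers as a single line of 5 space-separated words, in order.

String 1 '{}{}': depth seq [1 0 1 0]
  -> pairs=2 depth=1 groups=2 -> no
String 2 '{}{}{}': depth seq [1 0 1 0 1 0]
  -> pairs=3 depth=1 groups=3 -> no
String 3 '{{{}}}': depth seq [1 2 3 2 1 0]
  -> pairs=3 depth=3 groups=1 -> yes
String 4 '{{}}{}{}': depth seq [1 2 1 0 1 0 1 0]
  -> pairs=4 depth=2 groups=3 -> no
String 5 '{{{}}}{}{}': depth seq [1 2 3 2 1 0 1 0 1 0]
  -> pairs=5 depth=3 groups=3 -> no

Answer: no no yes no no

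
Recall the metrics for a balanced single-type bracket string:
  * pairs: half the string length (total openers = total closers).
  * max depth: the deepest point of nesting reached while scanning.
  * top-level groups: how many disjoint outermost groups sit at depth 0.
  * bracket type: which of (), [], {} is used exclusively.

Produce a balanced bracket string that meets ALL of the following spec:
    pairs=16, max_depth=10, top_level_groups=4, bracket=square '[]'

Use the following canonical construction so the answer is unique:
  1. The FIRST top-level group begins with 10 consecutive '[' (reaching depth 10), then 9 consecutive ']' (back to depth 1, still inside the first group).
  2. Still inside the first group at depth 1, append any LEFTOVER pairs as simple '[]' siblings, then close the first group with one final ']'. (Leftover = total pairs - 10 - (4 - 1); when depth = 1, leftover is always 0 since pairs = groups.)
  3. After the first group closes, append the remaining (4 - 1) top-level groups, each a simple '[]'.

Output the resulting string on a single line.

Spec: pairs=16 depth=10 groups=4
Leftover pairs = 16 - 10 - (4-1) = 3
First group: deep chain of depth 10 + 3 sibling pairs
Remaining 3 groups: simple '[]' each

Answer: [[[[[[[[[[]]]]]]]]][][][]][][][]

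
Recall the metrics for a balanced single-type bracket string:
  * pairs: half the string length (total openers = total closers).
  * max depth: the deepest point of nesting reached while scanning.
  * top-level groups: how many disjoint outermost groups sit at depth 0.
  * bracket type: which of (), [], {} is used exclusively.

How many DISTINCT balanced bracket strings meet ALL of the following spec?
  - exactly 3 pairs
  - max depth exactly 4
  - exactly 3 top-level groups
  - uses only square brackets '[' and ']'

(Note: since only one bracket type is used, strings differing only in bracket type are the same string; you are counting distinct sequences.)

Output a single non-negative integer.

Answer: 0

Derivation:
Spec: pairs=3 depth=4 groups=3
Count(depth <= 4) = 1
Count(depth <= 3) = 1
Count(depth == 4) = 1 - 1 = 0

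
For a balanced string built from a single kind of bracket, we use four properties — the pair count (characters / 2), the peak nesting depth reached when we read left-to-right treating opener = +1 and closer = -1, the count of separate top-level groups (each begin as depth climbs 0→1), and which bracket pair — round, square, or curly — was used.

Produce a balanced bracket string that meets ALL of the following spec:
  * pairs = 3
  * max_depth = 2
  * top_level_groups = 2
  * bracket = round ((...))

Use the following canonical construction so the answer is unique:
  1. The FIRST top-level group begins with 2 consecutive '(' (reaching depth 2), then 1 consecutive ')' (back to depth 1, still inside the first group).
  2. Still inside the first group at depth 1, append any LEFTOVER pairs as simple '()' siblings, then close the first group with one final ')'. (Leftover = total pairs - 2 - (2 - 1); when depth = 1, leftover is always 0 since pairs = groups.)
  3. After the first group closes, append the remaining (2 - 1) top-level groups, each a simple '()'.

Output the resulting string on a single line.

Spec: pairs=3 depth=2 groups=2
Leftover pairs = 3 - 2 - (2-1) = 0
First group: deep chain of depth 2 + 0 sibling pairs
Remaining 1 groups: simple '()' each

Answer: (())()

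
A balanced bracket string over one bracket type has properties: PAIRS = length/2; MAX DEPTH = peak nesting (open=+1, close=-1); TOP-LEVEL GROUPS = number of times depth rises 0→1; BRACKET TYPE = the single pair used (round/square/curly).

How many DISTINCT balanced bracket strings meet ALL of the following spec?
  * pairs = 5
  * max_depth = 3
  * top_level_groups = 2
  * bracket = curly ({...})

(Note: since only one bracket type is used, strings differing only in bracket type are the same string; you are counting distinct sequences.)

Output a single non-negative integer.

Answer: 8

Derivation:
Spec: pairs=5 depth=3 groups=2
Count(depth <= 3) = 12
Count(depth <= 2) = 4
Count(depth == 3) = 12 - 4 = 8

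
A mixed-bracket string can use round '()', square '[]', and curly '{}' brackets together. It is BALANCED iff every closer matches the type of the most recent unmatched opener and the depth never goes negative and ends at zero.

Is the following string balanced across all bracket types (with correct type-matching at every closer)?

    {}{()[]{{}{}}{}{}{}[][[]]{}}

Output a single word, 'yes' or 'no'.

pos 0: push '{'; stack = {
pos 1: '}' matches '{'; pop; stack = (empty)
pos 2: push '{'; stack = {
pos 3: push '('; stack = {(
pos 4: ')' matches '('; pop; stack = {
pos 5: push '['; stack = {[
pos 6: ']' matches '['; pop; stack = {
pos 7: push '{'; stack = {{
pos 8: push '{'; stack = {{{
pos 9: '}' matches '{'; pop; stack = {{
pos 10: push '{'; stack = {{{
pos 11: '}' matches '{'; pop; stack = {{
pos 12: '}' matches '{'; pop; stack = {
pos 13: push '{'; stack = {{
pos 14: '}' matches '{'; pop; stack = {
pos 15: push '{'; stack = {{
pos 16: '}' matches '{'; pop; stack = {
pos 17: push '{'; stack = {{
pos 18: '}' matches '{'; pop; stack = {
pos 19: push '['; stack = {[
pos 20: ']' matches '['; pop; stack = {
pos 21: push '['; stack = {[
pos 22: push '['; stack = {[[
pos 23: ']' matches '['; pop; stack = {[
pos 24: ']' matches '['; pop; stack = {
pos 25: push '{'; stack = {{
pos 26: '}' matches '{'; pop; stack = {
pos 27: '}' matches '{'; pop; stack = (empty)
end: stack empty → VALID
Verdict: properly nested → yes

Answer: yes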